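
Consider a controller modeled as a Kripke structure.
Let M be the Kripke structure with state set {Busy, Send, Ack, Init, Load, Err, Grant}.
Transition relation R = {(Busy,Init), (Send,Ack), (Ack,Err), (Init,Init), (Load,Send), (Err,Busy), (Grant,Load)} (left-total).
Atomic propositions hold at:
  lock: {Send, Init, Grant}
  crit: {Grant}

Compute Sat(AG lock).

{Init}

AG lock: greatest fixpoint, start Z0 = {Send, Init, Grant}, keep only states in Sat with every successor in Z. Z1 = {Init}; fixed.
Sat(AG lock) = {Init}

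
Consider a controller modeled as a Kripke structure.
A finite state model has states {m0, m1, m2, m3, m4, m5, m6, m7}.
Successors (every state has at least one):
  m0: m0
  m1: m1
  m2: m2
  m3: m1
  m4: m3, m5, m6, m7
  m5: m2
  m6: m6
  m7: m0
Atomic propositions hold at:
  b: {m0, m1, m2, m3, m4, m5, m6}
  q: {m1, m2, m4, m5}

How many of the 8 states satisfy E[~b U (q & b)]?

4

Sat(~b) = {m7}
Sat(q & b) = {m1, m2, m4, m5}
E[~b U (q & b)]: least fixpoint, start Z0 = Sat((q & b)) = {m1, m2, m4, m5}, add states in Sat(~b) with some successor in Z. Already a fixed point.
Sat(E[~b U (q & b)]) = {m1, m2, m4, m5}
|Sat(E[~b U (q & b)])| = |{m1, m2, m4, m5}| = 4.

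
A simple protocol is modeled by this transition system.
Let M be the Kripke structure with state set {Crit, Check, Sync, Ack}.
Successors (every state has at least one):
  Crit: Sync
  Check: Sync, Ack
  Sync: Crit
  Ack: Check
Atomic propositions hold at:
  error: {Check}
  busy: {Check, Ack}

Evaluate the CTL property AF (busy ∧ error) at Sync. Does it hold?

No

Sat(busy ∧ error) = {Check}
AF (busy ∧ error): least fixpoint, start Z0 = {Check}, add states with every successor in Z. Z1 = {Check, Ack}; fixed.
Sat(AF (busy ∧ error)) = {Check, Ack}
Sync ∉ Sat(AF (busy ∧ error)) = {Check, Ack}, so the formula does not hold at Sync.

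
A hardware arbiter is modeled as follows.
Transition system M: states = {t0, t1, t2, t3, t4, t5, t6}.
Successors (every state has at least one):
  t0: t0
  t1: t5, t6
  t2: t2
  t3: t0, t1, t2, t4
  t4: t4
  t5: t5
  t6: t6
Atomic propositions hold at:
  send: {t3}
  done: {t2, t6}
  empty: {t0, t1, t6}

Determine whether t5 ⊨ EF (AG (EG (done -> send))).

Sat(done -> send) = {t0, t1, t3, t4, t5}
EG (done -> send): greatest fixpoint, start Z0 = {t0, t1, t3, t4, t5}, keep only states in Sat with some successor in Z. Already a fixed point.
Sat(EG (done -> send)) = {t0, t1, t3, t4, t5}
AG (EG (done -> send)): greatest fixpoint, start Z0 = {t0, t1, t3, t4, t5}, keep only states in Sat with every successor in Z. Z1 = {t0, t4, t5}; fixed.
Sat(AG (EG (done -> send))) = {t0, t4, t5}
EF (AG (EG (done -> send))): least fixpoint, start Z0 = {t0, t4, t5}, add states with some successor in Z. Z1 = {t0, t1, t3, t4, t5}; fixed.
Sat(EF (AG (EG (done -> send)))) = {t0, t1, t3, t4, t5}
t5 ∈ Sat(EF (AG (EG (done -> send)))) = {t0, t1, t3, t4, t5}, so the formula holds at t5.

Yes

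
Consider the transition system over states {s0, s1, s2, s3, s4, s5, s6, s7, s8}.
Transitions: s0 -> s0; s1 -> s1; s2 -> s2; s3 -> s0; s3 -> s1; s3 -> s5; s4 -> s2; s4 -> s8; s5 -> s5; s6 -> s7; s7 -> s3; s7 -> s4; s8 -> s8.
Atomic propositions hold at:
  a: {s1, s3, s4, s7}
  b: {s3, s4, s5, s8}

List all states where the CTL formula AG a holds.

{s1}

AG a: greatest fixpoint, start Z0 = {s1, s3, s4, s7}, keep only states in Sat with every successor in Z. Z1 = {s1, s7}; Z2 = {s1}; fixed.
Sat(AG a) = {s1}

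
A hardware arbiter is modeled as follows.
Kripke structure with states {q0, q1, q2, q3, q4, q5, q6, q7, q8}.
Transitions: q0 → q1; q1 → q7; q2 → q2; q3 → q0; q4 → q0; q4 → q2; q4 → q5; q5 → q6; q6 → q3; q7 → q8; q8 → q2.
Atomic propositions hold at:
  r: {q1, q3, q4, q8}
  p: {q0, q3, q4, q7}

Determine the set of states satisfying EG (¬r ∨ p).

{q2, q4}

Sat(¬r) = {q0, q2, q5, q6, q7}
Sat(¬r ∨ p) = {q0, q2, q3, q4, q5, q6, q7}
EG (¬r ∨ p): greatest fixpoint, start Z0 = {q0, q2, q3, q4, q5, q6, q7}, keep only states in Sat with some successor in Z. Z1 = {q2, q3, q4, q5, q6}; Z2 = {q2, q4, q5, q6}; Z3 = {q2, q4, q5}; Z4 = {q2, q4}; fixed.
Sat(EG (¬r ∨ p)) = {q2, q4}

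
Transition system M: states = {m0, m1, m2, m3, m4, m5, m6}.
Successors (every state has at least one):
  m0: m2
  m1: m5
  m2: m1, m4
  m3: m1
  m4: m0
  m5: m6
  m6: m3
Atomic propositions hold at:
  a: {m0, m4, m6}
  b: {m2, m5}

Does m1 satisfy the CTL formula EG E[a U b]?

E[a U b]: least fixpoint, start Z0 = Sat(b) = {m2, m5}, add states in Sat(a) with some successor in Z. Z1 = {m0, m2, m5}; Z2 = {m0, m2, m4, m5}; fixed.
Sat(E[a U b]) = {m0, m2, m4, m5}
EG E[a U b]: greatest fixpoint, start Z0 = {m0, m2, m4, m5}, keep only states in Sat with some successor in Z. Z1 = {m0, m2, m4}; fixed.
Sat(EG E[a U b]) = {m0, m2, m4}
m1 ∉ Sat(EG E[a U b]) = {m0, m2, m4}, so the formula does not hold at m1.

No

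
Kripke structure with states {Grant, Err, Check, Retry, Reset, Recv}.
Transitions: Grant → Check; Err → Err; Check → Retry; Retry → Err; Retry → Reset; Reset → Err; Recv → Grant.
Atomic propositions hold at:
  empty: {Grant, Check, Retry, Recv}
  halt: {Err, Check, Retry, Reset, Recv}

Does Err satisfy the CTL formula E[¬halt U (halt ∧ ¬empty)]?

Sat(¬halt) = {Grant}
Sat(¬empty) = {Err, Reset}
Sat(halt ∧ ¬empty) = {Err, Reset}
E[¬halt U (halt ∧ ¬empty)]: least fixpoint, start Z0 = Sat((halt ∧ ¬empty)) = {Err, Reset}, add states in Sat(¬halt) with some successor in Z. Already a fixed point.
Sat(E[¬halt U (halt ∧ ¬empty)]) = {Err, Reset}
Err ∈ Sat(E[¬halt U (halt ∧ ¬empty)]) = {Err, Reset}, so the formula holds at Err.

Yes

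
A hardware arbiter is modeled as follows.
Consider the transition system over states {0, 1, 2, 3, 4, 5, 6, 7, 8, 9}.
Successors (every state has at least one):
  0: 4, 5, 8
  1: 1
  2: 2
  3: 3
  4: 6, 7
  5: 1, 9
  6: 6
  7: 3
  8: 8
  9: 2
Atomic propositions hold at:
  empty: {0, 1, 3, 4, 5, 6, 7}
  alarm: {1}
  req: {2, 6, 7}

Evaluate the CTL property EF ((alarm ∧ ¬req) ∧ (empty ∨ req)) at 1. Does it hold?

Yes

Sat(¬req) = {0, 1, 3, 4, 5, 8, 9}
Sat(alarm ∧ ¬req) = {1}
Sat(empty ∨ req) = {0, 1, 2, 3, 4, 5, 6, 7}
Sat((alarm ∧ ¬req) ∧ (empty ∨ req)) = {1}
EF ((alarm ∧ ¬req) ∧ (empty ∨ req)): least fixpoint, start Z0 = {1}, add states with some successor in Z. Z1 = {1, 5}; Z2 = {0, 1, 5}; fixed.
Sat(EF ((alarm ∧ ¬req) ∧ (empty ∨ req))) = {0, 1, 5}
1 ∈ Sat(EF ((alarm ∧ ¬req) ∧ (empty ∨ req))) = {0, 1, 5}, so the formula holds at 1.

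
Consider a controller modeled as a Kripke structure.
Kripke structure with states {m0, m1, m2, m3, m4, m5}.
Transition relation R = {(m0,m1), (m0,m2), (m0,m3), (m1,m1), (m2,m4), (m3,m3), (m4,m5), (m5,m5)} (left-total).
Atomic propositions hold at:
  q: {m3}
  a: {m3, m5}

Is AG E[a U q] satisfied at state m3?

E[a U q]: least fixpoint, start Z0 = Sat(q) = {m3}, add states in Sat(a) with some successor in Z. Already a fixed point.
Sat(E[a U q]) = {m3}
AG E[a U q]: greatest fixpoint, start Z0 = {m3}, keep only states in Sat with every successor in Z. Already a fixed point.
Sat(AG E[a U q]) = {m3}
m3 ∈ Sat(AG E[a U q]) = {m3}, so the formula holds at m3.

Yes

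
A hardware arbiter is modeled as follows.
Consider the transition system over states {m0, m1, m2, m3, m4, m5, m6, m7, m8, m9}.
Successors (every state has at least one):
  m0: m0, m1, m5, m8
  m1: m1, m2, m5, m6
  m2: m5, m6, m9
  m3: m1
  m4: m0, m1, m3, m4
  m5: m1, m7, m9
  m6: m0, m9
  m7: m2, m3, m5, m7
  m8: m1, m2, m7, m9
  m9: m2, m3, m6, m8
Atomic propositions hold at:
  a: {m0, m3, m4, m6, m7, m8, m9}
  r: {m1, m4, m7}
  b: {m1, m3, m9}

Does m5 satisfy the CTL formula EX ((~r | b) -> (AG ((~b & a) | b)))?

Yes

Sat(~r) = {m0, m2, m3, m5, m6, m8, m9}
Sat(~r | b) = {m0, m1, m2, m3, m5, m6, m8, m9}
Sat(~b) = {m0, m2, m4, m5, m6, m7, m8}
Sat(~b & a) = {m0, m4, m6, m7, m8}
Sat((~b & a) | b) = {m0, m1, m3, m4, m6, m7, m8, m9}
AG ((~b & a) | b): greatest fixpoint, start Z0 = {m0, m1, m3, m4, m6, m7, m8, m9}, keep only states in Sat with every successor in Z. Z1 = {m3, m4, m6}; Z2 = ∅; fixed.
Sat(AG ((~b & a) | b)) = ∅
Sat((~r | b) -> (AG ((~b & a) | b))) = {m4, m7}
Sat(EX ((~r | b) -> (AG ((~b & a) | b)))) = {s : some successor in {m4, m7}} = {m4, m5, m7, m8}
m5 ∈ Sat(EX ((~r | b) -> (AG ((~b & a) | b)))) = {m4, m5, m7, m8}, so the formula holds at m5.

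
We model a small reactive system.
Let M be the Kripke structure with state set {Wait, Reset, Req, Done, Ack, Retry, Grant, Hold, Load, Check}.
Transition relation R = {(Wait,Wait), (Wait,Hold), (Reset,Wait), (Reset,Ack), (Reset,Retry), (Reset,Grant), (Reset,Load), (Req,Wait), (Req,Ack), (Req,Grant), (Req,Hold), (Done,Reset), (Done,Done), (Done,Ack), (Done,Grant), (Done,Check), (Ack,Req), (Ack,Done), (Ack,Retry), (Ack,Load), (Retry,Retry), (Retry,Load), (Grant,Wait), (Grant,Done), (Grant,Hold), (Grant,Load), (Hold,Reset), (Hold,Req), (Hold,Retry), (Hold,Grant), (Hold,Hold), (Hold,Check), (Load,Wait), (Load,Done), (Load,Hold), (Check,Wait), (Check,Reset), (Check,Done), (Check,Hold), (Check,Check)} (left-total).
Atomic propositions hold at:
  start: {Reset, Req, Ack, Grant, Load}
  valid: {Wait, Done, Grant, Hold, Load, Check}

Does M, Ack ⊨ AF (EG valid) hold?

EG valid: greatest fixpoint, start Z0 = {Wait, Done, Grant, Hold, Load, Check}, keep only states in Sat with some successor in Z. Already a fixed point.
Sat(EG valid) = {Wait, Done, Grant, Hold, Load, Check}
AF (EG valid): least fixpoint, start Z0 = {Wait, Done, Grant, Hold, Load, Check}, add states with every successor in Z. Already a fixed point.
Sat(AF (EG valid)) = {Wait, Done, Grant, Hold, Load, Check}
Ack ∉ Sat(AF (EG valid)) = {Wait, Done, Grant, Hold, Load, Check}, so the formula does not hold at Ack.

No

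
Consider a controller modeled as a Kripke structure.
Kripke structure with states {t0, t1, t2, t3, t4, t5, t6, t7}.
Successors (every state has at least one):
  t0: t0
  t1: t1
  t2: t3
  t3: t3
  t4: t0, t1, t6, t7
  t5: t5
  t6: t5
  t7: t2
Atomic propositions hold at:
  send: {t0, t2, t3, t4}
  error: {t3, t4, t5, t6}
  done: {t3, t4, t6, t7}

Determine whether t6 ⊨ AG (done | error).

Sat(done | error) = {t3, t4, t5, t6, t7}
AG (done | error): greatest fixpoint, start Z0 = {t3, t4, t5, t6, t7}, keep only states in Sat with every successor in Z. Z1 = {t3, t5, t6}; fixed.
Sat(AG (done | error)) = {t3, t5, t6}
t6 ∈ Sat(AG (done | error)) = {t3, t5, t6}, so the formula holds at t6.

Yes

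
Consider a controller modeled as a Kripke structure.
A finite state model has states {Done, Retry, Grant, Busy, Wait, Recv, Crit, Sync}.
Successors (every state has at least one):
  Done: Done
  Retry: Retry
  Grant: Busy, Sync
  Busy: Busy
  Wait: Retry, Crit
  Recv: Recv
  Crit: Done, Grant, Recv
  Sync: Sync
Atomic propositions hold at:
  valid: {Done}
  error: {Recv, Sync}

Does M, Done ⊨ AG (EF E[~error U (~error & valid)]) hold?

Yes

Sat(~error) = {Done, Retry, Grant, Busy, Wait, Crit}
Sat(~error & valid) = {Done}
E[~error U (~error & valid)]: least fixpoint, start Z0 = Sat((~error & valid)) = {Done}, add states in Sat(~error) with some successor in Z. Z1 = {Done, Crit}; Z2 = {Done, Wait, Crit}; fixed.
Sat(E[~error U (~error & valid)]) = {Done, Wait, Crit}
EF E[~error U (~error & valid)]: least fixpoint, start Z0 = {Done, Wait, Crit}, add states with some successor in Z. Already a fixed point.
Sat(EF E[~error U (~error & valid)]) = {Done, Wait, Crit}
AG (EF E[~error U (~error & valid)]): greatest fixpoint, start Z0 = {Done, Wait, Crit}, keep only states in Sat with every successor in Z. Z1 = {Done}; fixed.
Sat(AG (EF E[~error U (~error & valid)])) = {Done}
Done ∈ Sat(AG (EF E[~error U (~error & valid)])) = {Done}, so the formula holds at Done.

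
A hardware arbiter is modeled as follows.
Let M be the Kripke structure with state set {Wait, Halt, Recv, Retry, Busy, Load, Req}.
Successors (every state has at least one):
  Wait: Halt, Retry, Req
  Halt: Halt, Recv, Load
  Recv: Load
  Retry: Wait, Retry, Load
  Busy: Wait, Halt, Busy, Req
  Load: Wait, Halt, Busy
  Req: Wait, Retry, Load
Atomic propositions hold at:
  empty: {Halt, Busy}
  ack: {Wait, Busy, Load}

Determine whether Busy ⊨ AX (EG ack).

No

EG ack: greatest fixpoint, start Z0 = {Wait, Busy, Load}, keep only states in Sat with some successor in Z. Z1 = {Busy, Load}; fixed.
Sat(EG ack) = {Busy, Load}
Sat(AX (EG ack)) = {s : every successor in {Busy, Load}} = {Recv}
Busy ∉ Sat(AX (EG ack)) = {Recv}, so the formula does not hold at Busy.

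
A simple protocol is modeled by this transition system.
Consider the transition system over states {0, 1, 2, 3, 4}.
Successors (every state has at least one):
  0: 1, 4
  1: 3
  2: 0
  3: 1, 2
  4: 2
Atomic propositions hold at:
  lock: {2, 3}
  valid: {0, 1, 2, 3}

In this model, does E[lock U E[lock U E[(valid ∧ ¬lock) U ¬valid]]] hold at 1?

No

Sat(¬lock) = {0, 1, 4}
Sat(valid ∧ ¬lock) = {0, 1}
Sat(¬valid) = {4}
E[(valid ∧ ¬lock) U ¬valid]: least fixpoint, start Z0 = Sat(¬valid) = {4}, add states in Sat(valid ∧ ¬lock) with some successor in Z. Z1 = {0, 4}; fixed.
Sat(E[(valid ∧ ¬lock) U ¬valid]) = {0, 4}
E[lock U E[(valid ∧ ¬lock) U ¬valid]]: least fixpoint, start Z0 = Sat(E[(valid ∧ ¬lock) U ¬valid]) = {0, 4}, add states in Sat(lock) with some successor in Z. Z1 = {0, 2, 4}; Z2 = {0, 2, 3, 4}; fixed.
Sat(E[lock U E[(valid ∧ ¬lock) U ¬valid]]) = {0, 2, 3, 4}
E[lock U E[lock U E[(valid ∧ ¬lock) U ¬valid]]]: least fixpoint, start Z0 = Sat(E[lock U E[(valid ∧ ¬lock) U ¬valid]]) = {0, 2, 3, 4}, add states in Sat(lock) with some successor in Z. Already a fixed point.
Sat(E[lock U E[lock U E[(valid ∧ ¬lock) U ¬valid]]]) = {0, 2, 3, 4}
1 ∉ Sat(E[lock U E[lock U E[(valid ∧ ¬lock) U ¬valid]]]) = {0, 2, 3, 4}, so the formula does not hold at 1.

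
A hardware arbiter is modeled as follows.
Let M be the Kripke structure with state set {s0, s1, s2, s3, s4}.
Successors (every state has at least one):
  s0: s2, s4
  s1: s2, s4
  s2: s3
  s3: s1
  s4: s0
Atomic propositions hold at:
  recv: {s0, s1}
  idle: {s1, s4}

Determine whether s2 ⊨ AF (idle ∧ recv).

Yes

Sat(idle ∧ recv) = {s1}
AF (idle ∧ recv): least fixpoint, start Z0 = {s1}, add states with every successor in Z. Z1 = {s1, s3}; Z2 = {s1, s2, s3}; fixed.
Sat(AF (idle ∧ recv)) = {s1, s2, s3}
s2 ∈ Sat(AF (idle ∧ recv)) = {s1, s2, s3}, so the formula holds at s2.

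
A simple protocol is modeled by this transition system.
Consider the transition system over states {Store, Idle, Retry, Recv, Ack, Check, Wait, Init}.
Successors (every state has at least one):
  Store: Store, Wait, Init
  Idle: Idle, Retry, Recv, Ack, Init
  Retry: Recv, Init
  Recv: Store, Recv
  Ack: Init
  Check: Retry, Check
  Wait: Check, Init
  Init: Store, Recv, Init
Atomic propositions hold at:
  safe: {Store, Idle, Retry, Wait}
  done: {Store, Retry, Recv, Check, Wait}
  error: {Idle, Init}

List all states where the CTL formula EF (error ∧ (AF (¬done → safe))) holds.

Sat(¬done) = {Idle, Ack, Init}
Sat(¬done → safe) = {Store, Idle, Retry, Recv, Check, Wait}
AF (¬done → safe): least fixpoint, start Z0 = {Store, Idle, Retry, Recv, Check, Wait}, add states with every successor in Z. Already a fixed point.
Sat(AF (¬done → safe)) = {Store, Idle, Retry, Recv, Check, Wait}
Sat(error ∧ (AF (¬done → safe))) = {Idle}
EF (error ∧ (AF (¬done → safe))): least fixpoint, start Z0 = {Idle}, add states with some successor in Z. Already a fixed point.
Sat(EF (error ∧ (AF (¬done → safe)))) = {Idle}

{Idle}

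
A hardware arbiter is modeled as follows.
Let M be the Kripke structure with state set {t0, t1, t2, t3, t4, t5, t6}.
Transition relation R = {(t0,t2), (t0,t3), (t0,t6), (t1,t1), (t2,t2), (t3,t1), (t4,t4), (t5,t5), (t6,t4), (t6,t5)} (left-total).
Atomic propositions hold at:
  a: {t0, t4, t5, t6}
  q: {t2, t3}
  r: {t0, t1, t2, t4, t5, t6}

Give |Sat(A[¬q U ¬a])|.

Sat(¬q) = {t0, t1, t4, t5, t6}
Sat(¬a) = {t1, t2, t3}
A[¬q U ¬a]: least fixpoint, start Z0 = Sat(¬a) = {t1, t2, t3}, add states in Sat(¬q) with every successor in Z. Already a fixed point.
Sat(A[¬q U ¬a]) = {t1, t2, t3}
|Sat(A[¬q U ¬a])| = |{t1, t2, t3}| = 3.

3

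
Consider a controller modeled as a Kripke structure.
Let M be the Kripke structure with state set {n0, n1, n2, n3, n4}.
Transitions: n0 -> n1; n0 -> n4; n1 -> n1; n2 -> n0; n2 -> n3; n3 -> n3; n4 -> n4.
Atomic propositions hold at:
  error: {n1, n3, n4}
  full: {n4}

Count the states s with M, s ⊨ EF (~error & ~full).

Sat(~error) = {n0, n2}
Sat(~full) = {n0, n1, n2, n3}
Sat(~error & ~full) = {n0, n2}
EF (~error & ~full): least fixpoint, start Z0 = {n0, n2}, add states with some successor in Z. Already a fixed point.
Sat(EF (~error & ~full)) = {n0, n2}
|Sat(EF (~error & ~full))| = |{n0, n2}| = 2.

2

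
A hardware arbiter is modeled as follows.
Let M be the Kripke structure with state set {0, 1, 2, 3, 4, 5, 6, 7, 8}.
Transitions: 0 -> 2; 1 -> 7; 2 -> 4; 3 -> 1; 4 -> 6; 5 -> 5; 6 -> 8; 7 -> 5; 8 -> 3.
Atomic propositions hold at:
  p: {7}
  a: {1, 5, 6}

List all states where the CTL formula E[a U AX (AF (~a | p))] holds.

{0, 1, 2, 3, 4, 6, 8}

Sat(~a) = {0, 2, 3, 4, 7, 8}
Sat(~a | p) = {0, 2, 3, 4, 7, 8}
AF (~a | p): least fixpoint, start Z0 = {0, 2, 3, 4, 7, 8}, add states with every successor in Z. Z1 = {0, 1, 2, 3, 4, 6, 7, 8}; fixed.
Sat(AF (~a | p)) = {0, 1, 2, 3, 4, 6, 7, 8}
Sat(AX (AF (~a | p))) = {s : every successor in {0, 1, 2, 3, 4, 6, 7, 8}} = {0, 1, 2, 3, 4, 6, 8}
E[a U AX (AF (~a | p))]: least fixpoint, start Z0 = Sat(AX (AF (~a | p))) = {0, 1, 2, 3, 4, 6, 8}, add states in Sat(a) with some successor in Z. Already a fixed point.
Sat(E[a U AX (AF (~a | p))]) = {0, 1, 2, 3, 4, 6, 8}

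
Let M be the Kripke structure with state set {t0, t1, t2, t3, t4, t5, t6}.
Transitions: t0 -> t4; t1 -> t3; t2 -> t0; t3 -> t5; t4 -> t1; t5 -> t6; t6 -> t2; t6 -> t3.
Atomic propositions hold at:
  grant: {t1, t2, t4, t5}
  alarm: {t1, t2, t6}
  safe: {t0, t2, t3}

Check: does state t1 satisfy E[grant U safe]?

Yes

E[grant U safe]: least fixpoint, start Z0 = Sat(safe) = {t0, t2, t3}, add states in Sat(grant) with some successor in Z. Z1 = {t0, t1, t2, t3}; Z2 = {t0, t1, t2, t3, t4}; fixed.
Sat(E[grant U safe]) = {t0, t1, t2, t3, t4}
t1 ∈ Sat(E[grant U safe]) = {t0, t1, t2, t3, t4}, so the formula holds at t1.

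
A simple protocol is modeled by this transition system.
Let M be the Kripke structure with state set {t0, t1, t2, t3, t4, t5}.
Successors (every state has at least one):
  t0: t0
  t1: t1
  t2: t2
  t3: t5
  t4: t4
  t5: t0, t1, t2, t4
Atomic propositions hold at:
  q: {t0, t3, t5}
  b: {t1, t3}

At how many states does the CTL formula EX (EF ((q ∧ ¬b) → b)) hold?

Sat(¬b) = {t0, t2, t4, t5}
Sat(q ∧ ¬b) = {t0, t5}
Sat((q ∧ ¬b) → b) = {t1, t2, t3, t4}
EF ((q ∧ ¬b) → b): least fixpoint, start Z0 = {t1, t2, t3, t4}, add states with some successor in Z. Z1 = {t1, t2, t3, t4, t5}; fixed.
Sat(EF ((q ∧ ¬b) → b)) = {t1, t2, t3, t4, t5}
Sat(EX (EF ((q ∧ ¬b) → b))) = {s : some successor in {t1, t2, t3, t4, t5}} = {t1, t2, t3, t4, t5}
|Sat(EX (EF ((q ∧ ¬b) → b)))| = |{t1, t2, t3, t4, t5}| = 5.

5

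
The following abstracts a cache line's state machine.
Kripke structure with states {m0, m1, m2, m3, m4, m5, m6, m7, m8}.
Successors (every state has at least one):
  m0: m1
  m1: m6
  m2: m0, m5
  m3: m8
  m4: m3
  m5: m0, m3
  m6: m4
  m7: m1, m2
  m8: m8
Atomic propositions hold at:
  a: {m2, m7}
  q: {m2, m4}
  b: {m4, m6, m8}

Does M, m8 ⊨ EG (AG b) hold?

Yes

AG b: greatest fixpoint, start Z0 = {m4, m6, m8}, keep only states in Sat with every successor in Z. Z1 = {m6, m8}; Z2 = {m8}; fixed.
Sat(AG b) = {m8}
EG (AG b): greatest fixpoint, start Z0 = {m8}, keep only states in Sat with some successor in Z. Already a fixed point.
Sat(EG (AG b)) = {m8}
m8 ∈ Sat(EG (AG b)) = {m8}, so the formula holds at m8.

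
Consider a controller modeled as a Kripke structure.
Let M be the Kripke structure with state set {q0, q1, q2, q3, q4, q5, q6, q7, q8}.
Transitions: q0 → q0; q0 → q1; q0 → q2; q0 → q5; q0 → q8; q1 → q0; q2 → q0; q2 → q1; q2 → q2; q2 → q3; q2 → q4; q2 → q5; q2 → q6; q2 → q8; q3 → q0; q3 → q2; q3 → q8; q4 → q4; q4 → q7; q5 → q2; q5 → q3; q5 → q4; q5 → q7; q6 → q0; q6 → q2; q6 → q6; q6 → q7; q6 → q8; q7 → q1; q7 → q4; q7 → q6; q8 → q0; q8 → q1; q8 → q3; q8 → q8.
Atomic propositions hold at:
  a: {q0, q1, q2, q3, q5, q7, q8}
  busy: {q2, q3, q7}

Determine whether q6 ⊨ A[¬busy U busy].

Sat(¬busy) = {q0, q1, q4, q5, q6, q8}
A[¬busy U busy]: least fixpoint, start Z0 = Sat(busy) = {q2, q3, q7}, add states in Sat(¬busy) with every successor in Z. Already a fixed point.
Sat(A[¬busy U busy]) = {q2, q3, q7}
q6 ∉ Sat(A[¬busy U busy]) = {q2, q3, q7}, so the formula does not hold at q6.

No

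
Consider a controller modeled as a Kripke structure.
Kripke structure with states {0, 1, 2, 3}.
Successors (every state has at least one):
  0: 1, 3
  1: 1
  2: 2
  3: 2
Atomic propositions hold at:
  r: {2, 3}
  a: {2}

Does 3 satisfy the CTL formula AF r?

AF r: least fixpoint, start Z0 = {2, 3}, add states with every successor in Z. Already a fixed point.
Sat(AF r) = {2, 3}
3 ∈ Sat(AF r) = {2, 3}, so the formula holds at 3.

Yes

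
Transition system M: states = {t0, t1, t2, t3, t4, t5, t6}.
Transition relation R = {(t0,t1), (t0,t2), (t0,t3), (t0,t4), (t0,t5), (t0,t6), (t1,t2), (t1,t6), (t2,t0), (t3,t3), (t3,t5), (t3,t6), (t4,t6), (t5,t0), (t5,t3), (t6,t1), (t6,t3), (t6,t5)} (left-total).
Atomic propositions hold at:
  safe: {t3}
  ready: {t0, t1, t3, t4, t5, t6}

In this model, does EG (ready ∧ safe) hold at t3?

Yes

Sat(ready ∧ safe) = {t3}
EG (ready ∧ safe): greatest fixpoint, start Z0 = {t3}, keep only states in Sat with some successor in Z. Already a fixed point.
Sat(EG (ready ∧ safe)) = {t3}
t3 ∈ Sat(EG (ready ∧ safe)) = {t3}, so the formula holds at t3.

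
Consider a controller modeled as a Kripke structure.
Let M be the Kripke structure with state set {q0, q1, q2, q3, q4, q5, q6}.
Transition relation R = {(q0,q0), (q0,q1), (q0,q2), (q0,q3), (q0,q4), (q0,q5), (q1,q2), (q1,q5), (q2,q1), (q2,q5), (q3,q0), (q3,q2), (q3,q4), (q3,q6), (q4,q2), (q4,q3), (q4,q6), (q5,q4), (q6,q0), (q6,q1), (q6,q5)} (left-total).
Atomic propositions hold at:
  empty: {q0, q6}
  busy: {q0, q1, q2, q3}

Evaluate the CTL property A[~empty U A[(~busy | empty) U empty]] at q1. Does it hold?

Sat(~empty) = {q1, q2, q3, q4, q5}
Sat(~busy) = {q4, q5, q6}
Sat(~busy | empty) = {q0, q4, q5, q6}
A[(~busy | empty) U empty]: least fixpoint, start Z0 = Sat(empty) = {q0, q6}, add states in Sat(~busy | empty) with every successor in Z. Already a fixed point.
Sat(A[(~busy | empty) U empty]) = {q0, q6}
A[~empty U A[(~busy | empty) U empty]]: least fixpoint, start Z0 = Sat(A[(~busy | empty) U empty]) = {q0, q6}, add states in Sat(~empty) with every successor in Z. Already a fixed point.
Sat(A[~empty U A[(~busy | empty) U empty]]) = {q0, q6}
q1 ∉ Sat(A[~empty U A[(~busy | empty) U empty]]) = {q0, q6}, so the formula does not hold at q1.

No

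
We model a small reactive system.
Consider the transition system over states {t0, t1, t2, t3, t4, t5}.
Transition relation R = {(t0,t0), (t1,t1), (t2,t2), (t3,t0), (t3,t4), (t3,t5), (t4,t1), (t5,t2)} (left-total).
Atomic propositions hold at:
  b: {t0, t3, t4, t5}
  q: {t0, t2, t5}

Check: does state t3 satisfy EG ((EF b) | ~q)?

Yes

EF b: least fixpoint, start Z0 = {t0, t3, t4, t5}, add states with some successor in Z. Already a fixed point.
Sat(EF b) = {t0, t3, t4, t5}
Sat(~q) = {t1, t3, t4}
Sat((EF b) | ~q) = {t0, t1, t3, t4, t5}
EG ((EF b) | ~q): greatest fixpoint, start Z0 = {t0, t1, t3, t4, t5}, keep only states in Sat with some successor in Z. Z1 = {t0, t1, t3, t4}; fixed.
Sat(EG ((EF b) | ~q)) = {t0, t1, t3, t4}
t3 ∈ Sat(EG ((EF b) | ~q)) = {t0, t1, t3, t4}, so the formula holds at t3.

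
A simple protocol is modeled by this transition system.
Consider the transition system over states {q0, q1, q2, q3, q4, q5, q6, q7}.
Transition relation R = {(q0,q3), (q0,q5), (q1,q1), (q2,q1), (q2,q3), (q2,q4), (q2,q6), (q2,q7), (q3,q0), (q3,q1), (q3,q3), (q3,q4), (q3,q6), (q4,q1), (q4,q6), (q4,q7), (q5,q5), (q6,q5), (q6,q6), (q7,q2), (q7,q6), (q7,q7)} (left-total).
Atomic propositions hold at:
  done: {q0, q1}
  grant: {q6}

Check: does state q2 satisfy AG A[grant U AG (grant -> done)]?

Sat(grant -> done) = {q0, q1, q2, q3, q4, q5, q7}
AG (grant -> done): greatest fixpoint, start Z0 = {q0, q1, q2, q3, q4, q5, q7}, keep only states in Sat with every successor in Z. Z1 = {q0, q1, q5}; Z2 = {q1, q5}; fixed.
Sat(AG (grant -> done)) = {q1, q5}
A[grant U AG (grant -> done)]: least fixpoint, start Z0 = Sat(AG (grant -> done)) = {q1, q5}, add states in Sat(grant) with every successor in Z. Already a fixed point.
Sat(A[grant U AG (grant -> done)]) = {q1, q5}
AG A[grant U AG (grant -> done)]: greatest fixpoint, start Z0 = {q1, q5}, keep only states in Sat with every successor in Z. Already a fixed point.
Sat(AG A[grant U AG (grant -> done)]) = {q1, q5}
q2 ∉ Sat(AG A[grant U AG (grant -> done)]) = {q1, q5}, so the formula does not hold at q2.

No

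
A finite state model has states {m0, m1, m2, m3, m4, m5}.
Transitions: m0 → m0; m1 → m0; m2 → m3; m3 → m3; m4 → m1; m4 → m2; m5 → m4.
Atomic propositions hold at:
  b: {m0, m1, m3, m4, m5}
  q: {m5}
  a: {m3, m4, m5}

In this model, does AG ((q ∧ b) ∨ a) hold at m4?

Sat(q ∧ b) = {m5}
Sat((q ∧ b) ∨ a) = {m3, m4, m5}
AG ((q ∧ b) ∨ a): greatest fixpoint, start Z0 = {m3, m4, m5}, keep only states in Sat with every successor in Z. Z1 = {m3, m5}; Z2 = {m3}; fixed.
Sat(AG ((q ∧ b) ∨ a)) = {m3}
m4 ∉ Sat(AG ((q ∧ b) ∨ a)) = {m3}, so the formula does not hold at m4.

No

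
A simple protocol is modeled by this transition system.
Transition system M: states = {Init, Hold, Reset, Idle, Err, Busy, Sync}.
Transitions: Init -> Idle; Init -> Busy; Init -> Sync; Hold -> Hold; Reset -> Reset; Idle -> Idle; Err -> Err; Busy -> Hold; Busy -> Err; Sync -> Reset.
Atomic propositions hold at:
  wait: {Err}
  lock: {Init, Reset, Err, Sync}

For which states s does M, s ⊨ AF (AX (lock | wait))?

{Reset, Err, Sync}

Sat(lock | wait) = {Init, Reset, Err, Sync}
Sat(AX (lock | wait)) = {s : every successor in {Init, Reset, Err, Sync}} = {Reset, Err, Sync}
AF (AX (lock | wait)): least fixpoint, start Z0 = {Reset, Err, Sync}, add states with every successor in Z. Already a fixed point.
Sat(AF (AX (lock | wait))) = {Reset, Err, Sync}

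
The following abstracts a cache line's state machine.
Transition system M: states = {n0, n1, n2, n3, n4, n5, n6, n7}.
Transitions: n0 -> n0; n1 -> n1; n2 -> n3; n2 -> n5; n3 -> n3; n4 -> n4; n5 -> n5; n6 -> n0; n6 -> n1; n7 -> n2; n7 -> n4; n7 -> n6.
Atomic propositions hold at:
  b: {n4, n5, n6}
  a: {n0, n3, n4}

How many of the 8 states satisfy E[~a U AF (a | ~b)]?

7

Sat(~a) = {n1, n2, n5, n6, n7}
Sat(~b) = {n0, n1, n2, n3, n7}
Sat(a | ~b) = {n0, n1, n2, n3, n4, n7}
AF (a | ~b): least fixpoint, start Z0 = {n0, n1, n2, n3, n4, n7}, add states with every successor in Z. Z1 = {n0, n1, n2, n3, n4, n6, n7}; fixed.
Sat(AF (a | ~b)) = {n0, n1, n2, n3, n4, n6, n7}
E[~a U AF (a | ~b)]: least fixpoint, start Z0 = Sat(AF (a | ~b)) = {n0, n1, n2, n3, n4, n6, n7}, add states in Sat(~a) with some successor in Z. Already a fixed point.
Sat(E[~a U AF (a | ~b)]) = {n0, n1, n2, n3, n4, n6, n7}
|Sat(E[~a U AF (a | ~b)])| = |{n0, n1, n2, n3, n4, n6, n7}| = 7.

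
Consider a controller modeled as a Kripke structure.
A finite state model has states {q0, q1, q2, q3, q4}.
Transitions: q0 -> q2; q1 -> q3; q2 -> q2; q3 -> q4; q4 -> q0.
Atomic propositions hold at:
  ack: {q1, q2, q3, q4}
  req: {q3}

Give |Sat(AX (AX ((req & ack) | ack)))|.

Sat(req & ack) = {q3}
Sat((req & ack) | ack) = {q1, q2, q3, q4}
Sat(AX ((req & ack) | ack)) = {s : every successor in {q1, q2, q3, q4}} = {q0, q1, q2, q3}
Sat(AX (AX ((req & ack) | ack))) = {s : every successor in {q0, q1, q2, q3}} = {q0, q1, q2, q4}
|Sat(AX (AX ((req & ack) | ack)))| = |{q0, q1, q2, q4}| = 4.

4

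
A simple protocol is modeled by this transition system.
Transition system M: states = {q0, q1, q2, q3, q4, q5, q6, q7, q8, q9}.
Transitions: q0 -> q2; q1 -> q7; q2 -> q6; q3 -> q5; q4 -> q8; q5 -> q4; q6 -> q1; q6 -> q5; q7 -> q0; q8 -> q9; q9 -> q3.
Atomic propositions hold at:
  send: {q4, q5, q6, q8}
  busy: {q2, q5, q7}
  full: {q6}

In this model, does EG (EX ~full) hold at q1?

No

Sat(~full) = {q0, q1, q2, q3, q4, q5, q7, q8, q9}
Sat(EX ~full) = {s : some successor in {q0, q1, q2, q3, q4, q5, q7, q8, q9}} = {q0, q1, q3, q4, q5, q6, q7, q8, q9}
EG (EX ~full): greatest fixpoint, start Z0 = {q0, q1, q3, q4, q5, q6, q7, q8, q9}, keep only states in Sat with some successor in Z. Z1 = {q1, q3, q4, q5, q6, q7, q8, q9}; Z2 = {q1, q3, q4, q5, q6, q8, q9}; Z3 = {q3, q4, q5, q6, q8, q9}; fixed.
Sat(EG (EX ~full)) = {q3, q4, q5, q6, q8, q9}
q1 ∉ Sat(EG (EX ~full)) = {q3, q4, q5, q6, q8, q9}, so the formula does not hold at q1.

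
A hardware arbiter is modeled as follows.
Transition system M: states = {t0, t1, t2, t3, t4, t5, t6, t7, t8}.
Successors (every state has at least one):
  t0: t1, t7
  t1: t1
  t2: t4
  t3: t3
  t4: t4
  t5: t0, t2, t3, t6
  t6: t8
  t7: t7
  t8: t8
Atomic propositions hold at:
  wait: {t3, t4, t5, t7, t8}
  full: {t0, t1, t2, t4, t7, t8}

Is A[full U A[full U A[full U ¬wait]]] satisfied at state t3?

Sat(¬wait) = {t0, t1, t2, t6}
A[full U ¬wait]: least fixpoint, start Z0 = Sat(¬wait) = {t0, t1, t2, t6}, add states in Sat(full) with every successor in Z. Already a fixed point.
Sat(A[full U ¬wait]) = {t0, t1, t2, t6}
A[full U A[full U ¬wait]]: least fixpoint, start Z0 = Sat(A[full U ¬wait]) = {t0, t1, t2, t6}, add states in Sat(full) with every successor in Z. Already a fixed point.
Sat(A[full U A[full U ¬wait]]) = {t0, t1, t2, t6}
A[full U A[full U A[full U ¬wait]]]: least fixpoint, start Z0 = Sat(A[full U A[full U ¬wait]]) = {t0, t1, t2, t6}, add states in Sat(full) with every successor in Z. Already a fixed point.
Sat(A[full U A[full U A[full U ¬wait]]]) = {t0, t1, t2, t6}
t3 ∉ Sat(A[full U A[full U A[full U ¬wait]]]) = {t0, t1, t2, t6}, so the formula does not hold at t3.

No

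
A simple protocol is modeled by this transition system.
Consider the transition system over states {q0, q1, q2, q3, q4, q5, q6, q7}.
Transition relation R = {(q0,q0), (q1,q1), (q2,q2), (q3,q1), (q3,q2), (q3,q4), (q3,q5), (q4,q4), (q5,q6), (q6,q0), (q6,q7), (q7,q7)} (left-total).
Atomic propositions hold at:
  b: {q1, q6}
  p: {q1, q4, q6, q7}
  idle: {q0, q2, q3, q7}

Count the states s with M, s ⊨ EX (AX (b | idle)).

7

Sat(b | idle) = {q0, q1, q2, q3, q6, q7}
Sat(AX (b | idle)) = {s : every successor in {q0, q1, q2, q3, q6, q7}} = {q0, q1, q2, q5, q6, q7}
Sat(EX (AX (b | idle))) = {s : some successor in {q0, q1, q2, q5, q6, q7}} = {q0, q1, q2, q3, q5, q6, q7}
|Sat(EX (AX (b | idle)))| = |{q0, q1, q2, q3, q5, q6, q7}| = 7.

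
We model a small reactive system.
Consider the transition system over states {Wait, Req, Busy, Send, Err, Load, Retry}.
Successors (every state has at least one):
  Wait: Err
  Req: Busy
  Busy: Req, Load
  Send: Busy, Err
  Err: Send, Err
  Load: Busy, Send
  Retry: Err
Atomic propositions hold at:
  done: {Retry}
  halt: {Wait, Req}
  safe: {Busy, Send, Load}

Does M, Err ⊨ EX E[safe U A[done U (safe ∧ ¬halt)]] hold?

Yes

Sat(¬halt) = {Busy, Send, Err, Load, Retry}
Sat(safe ∧ ¬halt) = {Busy, Send, Load}
A[done U (safe ∧ ¬halt)]: least fixpoint, start Z0 = Sat((safe ∧ ¬halt)) = {Busy, Send, Load}, add states in Sat(done) with every successor in Z. Already a fixed point.
Sat(A[done U (safe ∧ ¬halt)]) = {Busy, Send, Load}
E[safe U A[done U (safe ∧ ¬halt)]]: least fixpoint, start Z0 = Sat(A[done U (safe ∧ ¬halt)]) = {Busy, Send, Load}, add states in Sat(safe) with some successor in Z. Already a fixed point.
Sat(E[safe U A[done U (safe ∧ ¬halt)]]) = {Busy, Send, Load}
Sat(EX E[safe U A[done U (safe ∧ ¬halt)]]) = {s : some successor in {Busy, Send, Load}} = {Req, Busy, Send, Err, Load}
Err ∈ Sat(EX E[safe U A[done U (safe ∧ ¬halt)]]) = {Req, Busy, Send, Err, Load}, so the formula holds at Err.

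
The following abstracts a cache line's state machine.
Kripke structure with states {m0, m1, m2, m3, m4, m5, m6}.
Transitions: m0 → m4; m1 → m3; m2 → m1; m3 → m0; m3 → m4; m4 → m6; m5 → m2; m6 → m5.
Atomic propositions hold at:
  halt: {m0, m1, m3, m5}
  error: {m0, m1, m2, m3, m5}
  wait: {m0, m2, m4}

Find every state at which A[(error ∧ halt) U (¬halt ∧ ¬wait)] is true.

Sat(error ∧ halt) = {m0, m1, m3, m5}
Sat(¬halt) = {m2, m4, m6}
Sat(¬wait) = {m1, m3, m5, m6}
Sat(¬halt ∧ ¬wait) = {m6}
A[(error ∧ halt) U (¬halt ∧ ¬wait)]: least fixpoint, start Z0 = Sat((¬halt ∧ ¬wait)) = {m6}, add states in Sat(error ∧ halt) with every successor in Z. Already a fixed point.
Sat(A[(error ∧ halt) U (¬halt ∧ ¬wait)]) = {m6}

{m6}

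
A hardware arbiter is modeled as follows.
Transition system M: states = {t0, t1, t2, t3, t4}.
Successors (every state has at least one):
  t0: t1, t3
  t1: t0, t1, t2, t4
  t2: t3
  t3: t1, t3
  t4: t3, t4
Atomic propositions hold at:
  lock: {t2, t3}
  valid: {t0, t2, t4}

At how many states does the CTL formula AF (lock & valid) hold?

Sat(lock & valid) = {t2}
AF (lock & valid): least fixpoint, start Z0 = {t2}, add states with every successor in Z. Already a fixed point.
Sat(AF (lock & valid)) = {t2}
|Sat(AF (lock & valid))| = |{t2}| = 1.

1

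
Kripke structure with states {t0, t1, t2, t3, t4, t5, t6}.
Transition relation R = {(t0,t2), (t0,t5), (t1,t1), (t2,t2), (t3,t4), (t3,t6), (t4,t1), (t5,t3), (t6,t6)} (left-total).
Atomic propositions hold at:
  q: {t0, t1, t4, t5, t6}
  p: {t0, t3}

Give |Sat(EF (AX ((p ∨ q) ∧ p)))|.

2

Sat(p ∨ q) = {t0, t1, t3, t4, t5, t6}
Sat((p ∨ q) ∧ p) = {t0, t3}
Sat(AX ((p ∨ q) ∧ p)) = {s : every successor in {t0, t3}} = {t5}
EF (AX ((p ∨ q) ∧ p)): least fixpoint, start Z0 = {t5}, add states with some successor in Z. Z1 = {t0, t5}; fixed.
Sat(EF (AX ((p ∨ q) ∧ p))) = {t0, t5}
|Sat(EF (AX ((p ∨ q) ∧ p)))| = |{t0, t5}| = 2.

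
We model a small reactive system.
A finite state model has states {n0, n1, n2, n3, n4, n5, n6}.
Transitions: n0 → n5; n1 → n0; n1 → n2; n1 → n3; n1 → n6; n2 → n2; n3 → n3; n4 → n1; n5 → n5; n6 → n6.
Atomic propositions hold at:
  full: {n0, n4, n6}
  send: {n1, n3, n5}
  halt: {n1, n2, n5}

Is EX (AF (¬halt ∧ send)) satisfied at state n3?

Yes

Sat(¬halt) = {n0, n3, n4, n6}
Sat(¬halt ∧ send) = {n3}
AF (¬halt ∧ send): least fixpoint, start Z0 = {n3}, add states with every successor in Z. Already a fixed point.
Sat(AF (¬halt ∧ send)) = {n3}
Sat(EX (AF (¬halt ∧ send))) = {s : some successor in {n3}} = {n1, n3}
n3 ∈ Sat(EX (AF (¬halt ∧ send))) = {n1, n3}, so the formula holds at n3.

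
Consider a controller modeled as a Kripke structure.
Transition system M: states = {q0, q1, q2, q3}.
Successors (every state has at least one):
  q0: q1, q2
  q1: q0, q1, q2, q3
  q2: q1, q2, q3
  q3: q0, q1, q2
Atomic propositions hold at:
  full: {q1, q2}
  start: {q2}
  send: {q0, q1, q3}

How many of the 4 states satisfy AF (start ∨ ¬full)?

3

Sat(¬full) = {q0, q3}
Sat(start ∨ ¬full) = {q0, q2, q3}
AF (start ∨ ¬full): least fixpoint, start Z0 = {q0, q2, q3}, add states with every successor in Z. Already a fixed point.
Sat(AF (start ∨ ¬full)) = {q0, q2, q3}
|Sat(AF (start ∨ ¬full))| = |{q0, q2, q3}| = 3.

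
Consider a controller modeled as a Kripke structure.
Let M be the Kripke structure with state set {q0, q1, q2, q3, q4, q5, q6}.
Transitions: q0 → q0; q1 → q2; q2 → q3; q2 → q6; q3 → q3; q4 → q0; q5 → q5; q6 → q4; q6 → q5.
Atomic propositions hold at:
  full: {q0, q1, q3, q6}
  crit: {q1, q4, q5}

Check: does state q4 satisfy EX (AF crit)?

No

AF crit: least fixpoint, start Z0 = {q1, q4, q5}, add states with every successor in Z. Z1 = {q1, q4, q5, q6}; fixed.
Sat(AF crit) = {q1, q4, q5, q6}
Sat(EX (AF crit)) = {s : some successor in {q1, q4, q5, q6}} = {q2, q5, q6}
q4 ∉ Sat(EX (AF crit)) = {q2, q5, q6}, so the formula does not hold at q4.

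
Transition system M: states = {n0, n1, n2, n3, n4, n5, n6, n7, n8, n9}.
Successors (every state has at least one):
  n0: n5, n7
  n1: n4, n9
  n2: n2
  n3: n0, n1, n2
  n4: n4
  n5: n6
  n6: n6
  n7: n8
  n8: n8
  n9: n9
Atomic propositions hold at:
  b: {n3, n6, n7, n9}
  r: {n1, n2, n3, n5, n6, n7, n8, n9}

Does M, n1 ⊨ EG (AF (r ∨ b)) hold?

Sat(r ∨ b) = {n1, n2, n3, n5, n6, n7, n8, n9}
AF (r ∨ b): least fixpoint, start Z0 = {n1, n2, n3, n5, n6, n7, n8, n9}, add states with every successor in Z. Z1 = {n0, n1, n2, n3, n5, n6, n7, n8, n9}; fixed.
Sat(AF (r ∨ b)) = {n0, n1, n2, n3, n5, n6, n7, n8, n9}
EG (AF (r ∨ b)): greatest fixpoint, start Z0 = {n0, n1, n2, n3, n5, n6, n7, n8, n9}, keep only states in Sat with some successor in Z. Already a fixed point.
Sat(EG (AF (r ∨ b))) = {n0, n1, n2, n3, n5, n6, n7, n8, n9}
n1 ∈ Sat(EG (AF (r ∨ b))) = {n0, n1, n2, n3, n5, n6, n7, n8, n9}, so the formula holds at n1.

Yes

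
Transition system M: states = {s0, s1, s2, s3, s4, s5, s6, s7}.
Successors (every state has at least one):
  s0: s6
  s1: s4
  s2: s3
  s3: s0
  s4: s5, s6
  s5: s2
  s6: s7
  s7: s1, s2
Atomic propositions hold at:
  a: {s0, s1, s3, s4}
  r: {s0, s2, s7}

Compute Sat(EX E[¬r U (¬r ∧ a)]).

{s1, s2, s7}

Sat(¬r) = {s1, s3, s4, s5, s6}
Sat(¬r ∧ a) = {s1, s3, s4}
E[¬r U (¬r ∧ a)]: least fixpoint, start Z0 = Sat((¬r ∧ a)) = {s1, s3, s4}, add states in Sat(¬r) with some successor in Z. Already a fixed point.
Sat(E[¬r U (¬r ∧ a)]) = {s1, s3, s4}
Sat(EX E[¬r U (¬r ∧ a)]) = {s : some successor in {s1, s3, s4}} = {s1, s2, s7}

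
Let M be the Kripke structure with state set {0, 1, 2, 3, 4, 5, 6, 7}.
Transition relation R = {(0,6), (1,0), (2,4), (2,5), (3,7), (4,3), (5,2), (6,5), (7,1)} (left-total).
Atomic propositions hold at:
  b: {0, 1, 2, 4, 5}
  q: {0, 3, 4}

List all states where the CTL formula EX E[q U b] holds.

E[q U b]: least fixpoint, start Z0 = Sat(b) = {0, 1, 2, 4, 5}, add states in Sat(q) with some successor in Z. Already a fixed point.
Sat(E[q U b]) = {0, 1, 2, 4, 5}
Sat(EX E[q U b]) = {s : some successor in {0, 1, 2, 4, 5}} = {1, 2, 5, 6, 7}

{1, 2, 5, 6, 7}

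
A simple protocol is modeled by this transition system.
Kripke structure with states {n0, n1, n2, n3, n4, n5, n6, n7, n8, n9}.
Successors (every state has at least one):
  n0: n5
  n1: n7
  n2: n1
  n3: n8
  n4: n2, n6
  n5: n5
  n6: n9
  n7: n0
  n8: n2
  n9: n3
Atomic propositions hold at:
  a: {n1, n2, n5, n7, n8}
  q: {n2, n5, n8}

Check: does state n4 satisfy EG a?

No

EG a: greatest fixpoint, start Z0 = {n1, n2, n5, n7, n8}, keep only states in Sat with some successor in Z. Z1 = {n1, n2, n5, n8}; Z2 = {n2, n5, n8}; Z3 = {n5, n8}; Z4 = {n5}; fixed.
Sat(EG a) = {n5}
n4 ∉ Sat(EG a) = {n5}, so the formula does not hold at n4.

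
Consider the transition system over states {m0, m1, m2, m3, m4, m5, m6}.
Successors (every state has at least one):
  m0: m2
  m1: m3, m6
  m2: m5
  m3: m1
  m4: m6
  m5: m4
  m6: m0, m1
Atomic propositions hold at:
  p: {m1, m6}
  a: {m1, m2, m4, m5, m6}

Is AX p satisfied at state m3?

Sat(AX p) = {s : every successor in {m1, m6}} = {m3, m4}
m3 ∈ Sat(AX p) = {m3, m4}, so the formula holds at m3.

Yes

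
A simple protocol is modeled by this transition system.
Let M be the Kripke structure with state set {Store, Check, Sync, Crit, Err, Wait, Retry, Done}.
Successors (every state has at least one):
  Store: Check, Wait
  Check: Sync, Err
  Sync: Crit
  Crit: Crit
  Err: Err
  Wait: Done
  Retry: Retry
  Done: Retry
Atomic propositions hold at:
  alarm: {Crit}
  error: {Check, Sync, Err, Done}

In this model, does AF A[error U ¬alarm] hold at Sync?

Sat(¬alarm) = {Store, Check, Sync, Err, Wait, Retry, Done}
A[error U ¬alarm]: least fixpoint, start Z0 = Sat(¬alarm) = {Store, Check, Sync, Err, Wait, Retry, Done}, add states in Sat(error) with every successor in Z. Already a fixed point.
Sat(A[error U ¬alarm]) = {Store, Check, Sync, Err, Wait, Retry, Done}
AF A[error U ¬alarm]: least fixpoint, start Z0 = {Store, Check, Sync, Err, Wait, Retry, Done}, add states with every successor in Z. Already a fixed point.
Sat(AF A[error U ¬alarm]) = {Store, Check, Sync, Err, Wait, Retry, Done}
Sync ∈ Sat(AF A[error U ¬alarm]) = {Store, Check, Sync, Err, Wait, Retry, Done}, so the formula holds at Sync.

Yes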